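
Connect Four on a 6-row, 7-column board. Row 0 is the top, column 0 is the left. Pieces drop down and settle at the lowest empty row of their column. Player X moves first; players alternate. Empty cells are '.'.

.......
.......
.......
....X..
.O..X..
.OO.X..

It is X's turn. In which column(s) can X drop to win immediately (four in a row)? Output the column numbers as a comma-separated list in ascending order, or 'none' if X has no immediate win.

Answer: 4

Derivation:
col 0: drop X → no win
col 1: drop X → no win
col 2: drop X → no win
col 3: drop X → no win
col 4: drop X → WIN!
col 5: drop X → no win
col 6: drop X → no win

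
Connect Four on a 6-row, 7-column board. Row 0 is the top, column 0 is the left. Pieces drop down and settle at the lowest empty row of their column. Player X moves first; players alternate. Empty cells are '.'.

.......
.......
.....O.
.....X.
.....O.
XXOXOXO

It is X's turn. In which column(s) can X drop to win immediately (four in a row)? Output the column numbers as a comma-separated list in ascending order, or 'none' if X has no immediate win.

Answer: none

Derivation:
col 0: drop X → no win
col 1: drop X → no win
col 2: drop X → no win
col 3: drop X → no win
col 4: drop X → no win
col 5: drop X → no win
col 6: drop X → no win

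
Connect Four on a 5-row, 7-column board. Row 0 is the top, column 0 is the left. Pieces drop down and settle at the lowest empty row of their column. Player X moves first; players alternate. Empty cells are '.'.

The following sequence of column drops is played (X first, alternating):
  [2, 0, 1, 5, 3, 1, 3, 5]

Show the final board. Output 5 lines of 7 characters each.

Answer: .......
.......
.......
.O.X.O.
OXXX.O.

Derivation:
Move 1: X drops in col 2, lands at row 4
Move 2: O drops in col 0, lands at row 4
Move 3: X drops in col 1, lands at row 4
Move 4: O drops in col 5, lands at row 4
Move 5: X drops in col 3, lands at row 4
Move 6: O drops in col 1, lands at row 3
Move 7: X drops in col 3, lands at row 3
Move 8: O drops in col 5, lands at row 3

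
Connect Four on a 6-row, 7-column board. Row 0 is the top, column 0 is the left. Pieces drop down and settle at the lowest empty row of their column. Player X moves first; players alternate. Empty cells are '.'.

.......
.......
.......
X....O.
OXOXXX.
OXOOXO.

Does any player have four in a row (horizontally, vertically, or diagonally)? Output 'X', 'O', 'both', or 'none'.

none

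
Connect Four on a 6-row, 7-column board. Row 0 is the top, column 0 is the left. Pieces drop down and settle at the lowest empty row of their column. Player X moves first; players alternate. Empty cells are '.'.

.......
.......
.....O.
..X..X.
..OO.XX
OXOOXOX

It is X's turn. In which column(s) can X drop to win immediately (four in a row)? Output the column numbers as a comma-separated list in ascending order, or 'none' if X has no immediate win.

Answer: none

Derivation:
col 0: drop X → no win
col 1: drop X → no win
col 2: drop X → no win
col 3: drop X → no win
col 4: drop X → no win
col 5: drop X → no win
col 6: drop X → no win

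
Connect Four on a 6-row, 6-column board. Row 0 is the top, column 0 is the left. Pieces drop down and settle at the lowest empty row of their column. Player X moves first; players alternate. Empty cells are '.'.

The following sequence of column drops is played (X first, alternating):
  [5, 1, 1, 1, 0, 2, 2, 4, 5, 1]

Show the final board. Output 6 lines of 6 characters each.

Answer: ......
......
.O....
.O....
.XX..X
XOO.OX

Derivation:
Move 1: X drops in col 5, lands at row 5
Move 2: O drops in col 1, lands at row 5
Move 3: X drops in col 1, lands at row 4
Move 4: O drops in col 1, lands at row 3
Move 5: X drops in col 0, lands at row 5
Move 6: O drops in col 2, lands at row 5
Move 7: X drops in col 2, lands at row 4
Move 8: O drops in col 4, lands at row 5
Move 9: X drops in col 5, lands at row 4
Move 10: O drops in col 1, lands at row 2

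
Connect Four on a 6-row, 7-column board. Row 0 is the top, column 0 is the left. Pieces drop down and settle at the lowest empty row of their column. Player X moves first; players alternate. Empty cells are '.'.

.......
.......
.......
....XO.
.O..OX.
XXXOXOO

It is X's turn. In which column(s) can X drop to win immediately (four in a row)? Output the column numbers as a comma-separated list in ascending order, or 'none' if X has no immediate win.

col 0: drop X → no win
col 1: drop X → no win
col 2: drop X → no win
col 3: drop X → no win
col 4: drop X → no win
col 5: drop X → no win
col 6: drop X → no win

Answer: none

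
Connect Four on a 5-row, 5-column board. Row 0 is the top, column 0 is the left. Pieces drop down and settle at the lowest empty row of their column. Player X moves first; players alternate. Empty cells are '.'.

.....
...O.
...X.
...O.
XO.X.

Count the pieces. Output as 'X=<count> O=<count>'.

X=3 O=3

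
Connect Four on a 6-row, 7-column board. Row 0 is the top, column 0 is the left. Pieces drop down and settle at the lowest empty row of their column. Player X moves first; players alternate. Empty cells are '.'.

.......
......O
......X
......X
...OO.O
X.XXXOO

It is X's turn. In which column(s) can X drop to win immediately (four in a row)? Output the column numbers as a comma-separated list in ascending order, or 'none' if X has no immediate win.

col 0: drop X → no win
col 1: drop X → WIN!
col 2: drop X → no win
col 3: drop X → no win
col 4: drop X → no win
col 5: drop X → no win
col 6: drop X → no win

Answer: 1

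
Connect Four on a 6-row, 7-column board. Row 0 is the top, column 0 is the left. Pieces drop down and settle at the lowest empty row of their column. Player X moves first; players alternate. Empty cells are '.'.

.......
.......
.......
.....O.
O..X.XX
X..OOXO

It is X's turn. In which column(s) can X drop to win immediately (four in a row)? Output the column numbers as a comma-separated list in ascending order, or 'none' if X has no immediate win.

col 0: drop X → no win
col 1: drop X → no win
col 2: drop X → no win
col 3: drop X → no win
col 4: drop X → WIN!
col 5: drop X → no win
col 6: drop X → no win

Answer: 4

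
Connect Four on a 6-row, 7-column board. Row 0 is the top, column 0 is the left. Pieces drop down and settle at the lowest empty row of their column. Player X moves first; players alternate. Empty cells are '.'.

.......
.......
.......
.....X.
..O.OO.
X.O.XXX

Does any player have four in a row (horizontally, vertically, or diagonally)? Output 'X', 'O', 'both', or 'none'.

none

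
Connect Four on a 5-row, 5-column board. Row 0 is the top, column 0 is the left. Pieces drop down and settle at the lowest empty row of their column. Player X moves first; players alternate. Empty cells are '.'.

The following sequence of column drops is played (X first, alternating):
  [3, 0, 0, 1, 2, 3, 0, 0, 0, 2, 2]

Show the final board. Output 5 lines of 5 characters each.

Move 1: X drops in col 3, lands at row 4
Move 2: O drops in col 0, lands at row 4
Move 3: X drops in col 0, lands at row 3
Move 4: O drops in col 1, lands at row 4
Move 5: X drops in col 2, lands at row 4
Move 6: O drops in col 3, lands at row 3
Move 7: X drops in col 0, lands at row 2
Move 8: O drops in col 0, lands at row 1
Move 9: X drops in col 0, lands at row 0
Move 10: O drops in col 2, lands at row 3
Move 11: X drops in col 2, lands at row 2

Answer: X....
O....
X.X..
X.OO.
OOXX.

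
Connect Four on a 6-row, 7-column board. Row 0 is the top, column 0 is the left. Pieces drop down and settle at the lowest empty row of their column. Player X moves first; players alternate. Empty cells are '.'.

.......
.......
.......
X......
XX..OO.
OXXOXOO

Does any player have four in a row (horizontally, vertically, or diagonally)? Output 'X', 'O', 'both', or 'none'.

none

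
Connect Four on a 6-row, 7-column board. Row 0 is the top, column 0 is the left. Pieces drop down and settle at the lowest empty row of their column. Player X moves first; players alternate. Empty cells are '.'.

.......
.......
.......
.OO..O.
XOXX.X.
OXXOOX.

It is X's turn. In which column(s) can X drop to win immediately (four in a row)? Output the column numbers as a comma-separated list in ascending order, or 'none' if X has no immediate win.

Answer: 4

Derivation:
col 0: drop X → no win
col 1: drop X → no win
col 2: drop X → no win
col 3: drop X → no win
col 4: drop X → WIN!
col 5: drop X → no win
col 6: drop X → no win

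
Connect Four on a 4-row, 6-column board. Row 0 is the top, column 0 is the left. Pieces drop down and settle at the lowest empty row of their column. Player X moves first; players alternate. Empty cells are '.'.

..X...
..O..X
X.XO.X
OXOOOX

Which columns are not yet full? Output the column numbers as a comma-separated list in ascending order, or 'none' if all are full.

col 0: top cell = '.' → open
col 1: top cell = '.' → open
col 2: top cell = 'X' → FULL
col 3: top cell = '.' → open
col 4: top cell = '.' → open
col 5: top cell = '.' → open

Answer: 0,1,3,4,5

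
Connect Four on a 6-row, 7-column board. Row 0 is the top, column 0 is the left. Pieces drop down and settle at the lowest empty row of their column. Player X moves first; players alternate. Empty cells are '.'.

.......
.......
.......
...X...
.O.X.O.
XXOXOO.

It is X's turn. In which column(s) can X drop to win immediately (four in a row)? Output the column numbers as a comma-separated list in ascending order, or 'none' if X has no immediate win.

col 0: drop X → no win
col 1: drop X → no win
col 2: drop X → no win
col 3: drop X → WIN!
col 4: drop X → no win
col 5: drop X → no win
col 6: drop X → no win

Answer: 3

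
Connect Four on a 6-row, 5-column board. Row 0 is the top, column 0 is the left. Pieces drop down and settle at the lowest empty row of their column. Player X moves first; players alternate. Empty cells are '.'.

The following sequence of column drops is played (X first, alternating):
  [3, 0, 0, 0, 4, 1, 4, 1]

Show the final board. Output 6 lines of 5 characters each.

Answer: .....
.....
.....
O....
XO..X
OO.XX

Derivation:
Move 1: X drops in col 3, lands at row 5
Move 2: O drops in col 0, lands at row 5
Move 3: X drops in col 0, lands at row 4
Move 4: O drops in col 0, lands at row 3
Move 5: X drops in col 4, lands at row 5
Move 6: O drops in col 1, lands at row 5
Move 7: X drops in col 4, lands at row 4
Move 8: O drops in col 1, lands at row 4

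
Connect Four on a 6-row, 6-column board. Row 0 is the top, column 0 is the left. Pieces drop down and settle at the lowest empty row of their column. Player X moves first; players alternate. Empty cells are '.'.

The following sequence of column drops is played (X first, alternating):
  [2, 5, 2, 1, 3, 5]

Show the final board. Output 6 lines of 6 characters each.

Move 1: X drops in col 2, lands at row 5
Move 2: O drops in col 5, lands at row 5
Move 3: X drops in col 2, lands at row 4
Move 4: O drops in col 1, lands at row 5
Move 5: X drops in col 3, lands at row 5
Move 6: O drops in col 5, lands at row 4

Answer: ......
......
......
......
..X..O
.OXX.O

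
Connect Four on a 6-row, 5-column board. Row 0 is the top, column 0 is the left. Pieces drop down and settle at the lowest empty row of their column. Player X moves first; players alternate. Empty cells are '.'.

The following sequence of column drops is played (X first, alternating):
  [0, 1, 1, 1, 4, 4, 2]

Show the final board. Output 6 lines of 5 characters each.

Move 1: X drops in col 0, lands at row 5
Move 2: O drops in col 1, lands at row 5
Move 3: X drops in col 1, lands at row 4
Move 4: O drops in col 1, lands at row 3
Move 5: X drops in col 4, lands at row 5
Move 6: O drops in col 4, lands at row 4
Move 7: X drops in col 2, lands at row 5

Answer: .....
.....
.....
.O...
.X..O
XOX.X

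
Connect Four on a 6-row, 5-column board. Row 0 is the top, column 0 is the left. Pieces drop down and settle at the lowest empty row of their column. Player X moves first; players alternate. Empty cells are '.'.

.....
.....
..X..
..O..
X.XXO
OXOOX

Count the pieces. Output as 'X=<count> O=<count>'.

X=6 O=5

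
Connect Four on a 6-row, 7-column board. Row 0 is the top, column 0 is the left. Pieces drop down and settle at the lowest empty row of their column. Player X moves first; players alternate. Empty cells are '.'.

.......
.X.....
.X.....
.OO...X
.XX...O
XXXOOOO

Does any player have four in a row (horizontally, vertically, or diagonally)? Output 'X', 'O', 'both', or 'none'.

O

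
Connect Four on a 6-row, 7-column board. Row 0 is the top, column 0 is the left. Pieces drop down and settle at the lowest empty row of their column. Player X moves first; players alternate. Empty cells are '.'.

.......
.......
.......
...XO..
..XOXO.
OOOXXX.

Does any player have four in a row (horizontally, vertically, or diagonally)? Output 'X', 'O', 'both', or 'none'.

none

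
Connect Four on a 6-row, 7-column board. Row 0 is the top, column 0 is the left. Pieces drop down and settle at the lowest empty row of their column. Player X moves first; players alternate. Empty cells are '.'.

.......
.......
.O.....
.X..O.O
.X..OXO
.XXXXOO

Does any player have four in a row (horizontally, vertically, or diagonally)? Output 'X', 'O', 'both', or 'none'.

X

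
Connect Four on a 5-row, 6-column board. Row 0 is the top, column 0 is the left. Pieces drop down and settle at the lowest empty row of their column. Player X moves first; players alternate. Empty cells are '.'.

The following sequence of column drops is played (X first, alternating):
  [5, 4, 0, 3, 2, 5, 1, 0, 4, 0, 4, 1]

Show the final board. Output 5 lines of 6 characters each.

Move 1: X drops in col 5, lands at row 4
Move 2: O drops in col 4, lands at row 4
Move 3: X drops in col 0, lands at row 4
Move 4: O drops in col 3, lands at row 4
Move 5: X drops in col 2, lands at row 4
Move 6: O drops in col 5, lands at row 3
Move 7: X drops in col 1, lands at row 4
Move 8: O drops in col 0, lands at row 3
Move 9: X drops in col 4, lands at row 3
Move 10: O drops in col 0, lands at row 2
Move 11: X drops in col 4, lands at row 2
Move 12: O drops in col 1, lands at row 3

Answer: ......
......
O...X.
OO..XO
XXXOOX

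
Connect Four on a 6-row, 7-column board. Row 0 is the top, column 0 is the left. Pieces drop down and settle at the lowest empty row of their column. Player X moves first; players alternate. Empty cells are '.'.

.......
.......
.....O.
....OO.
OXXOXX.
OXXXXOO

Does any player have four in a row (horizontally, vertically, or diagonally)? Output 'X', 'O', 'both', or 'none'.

X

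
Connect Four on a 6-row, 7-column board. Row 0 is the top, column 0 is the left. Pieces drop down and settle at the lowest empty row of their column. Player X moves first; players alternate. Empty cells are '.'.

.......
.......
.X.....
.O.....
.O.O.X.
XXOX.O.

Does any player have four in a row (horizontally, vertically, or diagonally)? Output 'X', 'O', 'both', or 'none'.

none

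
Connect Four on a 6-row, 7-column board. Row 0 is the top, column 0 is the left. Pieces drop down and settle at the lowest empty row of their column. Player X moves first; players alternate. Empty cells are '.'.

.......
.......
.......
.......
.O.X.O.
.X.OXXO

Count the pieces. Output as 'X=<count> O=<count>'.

X=4 O=4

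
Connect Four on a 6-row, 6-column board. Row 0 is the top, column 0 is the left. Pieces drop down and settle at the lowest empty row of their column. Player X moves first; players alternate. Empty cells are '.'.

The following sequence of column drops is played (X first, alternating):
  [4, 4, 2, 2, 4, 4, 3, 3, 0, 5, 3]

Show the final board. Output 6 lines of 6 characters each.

Answer: ......
......
....O.
...XX.
..OOO.
X.XXXO

Derivation:
Move 1: X drops in col 4, lands at row 5
Move 2: O drops in col 4, lands at row 4
Move 3: X drops in col 2, lands at row 5
Move 4: O drops in col 2, lands at row 4
Move 5: X drops in col 4, lands at row 3
Move 6: O drops in col 4, lands at row 2
Move 7: X drops in col 3, lands at row 5
Move 8: O drops in col 3, lands at row 4
Move 9: X drops in col 0, lands at row 5
Move 10: O drops in col 5, lands at row 5
Move 11: X drops in col 3, lands at row 3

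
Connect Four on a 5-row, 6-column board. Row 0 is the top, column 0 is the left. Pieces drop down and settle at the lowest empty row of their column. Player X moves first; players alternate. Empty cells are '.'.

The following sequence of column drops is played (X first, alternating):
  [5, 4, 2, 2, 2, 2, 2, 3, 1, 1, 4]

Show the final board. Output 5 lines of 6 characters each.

Move 1: X drops in col 5, lands at row 4
Move 2: O drops in col 4, lands at row 4
Move 3: X drops in col 2, lands at row 4
Move 4: O drops in col 2, lands at row 3
Move 5: X drops in col 2, lands at row 2
Move 6: O drops in col 2, lands at row 1
Move 7: X drops in col 2, lands at row 0
Move 8: O drops in col 3, lands at row 4
Move 9: X drops in col 1, lands at row 4
Move 10: O drops in col 1, lands at row 3
Move 11: X drops in col 4, lands at row 3

Answer: ..X...
..O...
..X...
.OO.X.
.XXOOX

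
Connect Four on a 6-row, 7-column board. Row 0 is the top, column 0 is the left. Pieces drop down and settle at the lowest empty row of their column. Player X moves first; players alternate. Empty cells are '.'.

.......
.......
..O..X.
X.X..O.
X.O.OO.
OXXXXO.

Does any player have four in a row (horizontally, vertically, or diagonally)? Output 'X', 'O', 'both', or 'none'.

X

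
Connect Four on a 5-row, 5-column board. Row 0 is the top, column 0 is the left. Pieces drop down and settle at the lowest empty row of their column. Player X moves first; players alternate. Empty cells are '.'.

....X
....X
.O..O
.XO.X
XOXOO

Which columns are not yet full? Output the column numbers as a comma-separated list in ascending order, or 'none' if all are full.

Answer: 0,1,2,3

Derivation:
col 0: top cell = '.' → open
col 1: top cell = '.' → open
col 2: top cell = '.' → open
col 3: top cell = '.' → open
col 4: top cell = 'X' → FULL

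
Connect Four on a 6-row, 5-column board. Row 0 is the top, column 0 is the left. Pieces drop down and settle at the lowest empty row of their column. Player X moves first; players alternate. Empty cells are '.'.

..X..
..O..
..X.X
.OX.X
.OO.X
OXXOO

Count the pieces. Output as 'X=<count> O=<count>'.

X=8 O=7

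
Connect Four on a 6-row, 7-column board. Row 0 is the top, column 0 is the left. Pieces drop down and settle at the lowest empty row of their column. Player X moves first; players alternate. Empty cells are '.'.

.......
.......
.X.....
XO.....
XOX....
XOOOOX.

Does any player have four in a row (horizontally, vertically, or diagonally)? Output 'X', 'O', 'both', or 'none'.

O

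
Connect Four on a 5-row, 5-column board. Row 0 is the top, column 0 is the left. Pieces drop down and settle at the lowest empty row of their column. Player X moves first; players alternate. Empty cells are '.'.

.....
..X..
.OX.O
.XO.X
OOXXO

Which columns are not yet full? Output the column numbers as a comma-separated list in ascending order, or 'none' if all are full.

col 0: top cell = '.' → open
col 1: top cell = '.' → open
col 2: top cell = '.' → open
col 3: top cell = '.' → open
col 4: top cell = '.' → open

Answer: 0,1,2,3,4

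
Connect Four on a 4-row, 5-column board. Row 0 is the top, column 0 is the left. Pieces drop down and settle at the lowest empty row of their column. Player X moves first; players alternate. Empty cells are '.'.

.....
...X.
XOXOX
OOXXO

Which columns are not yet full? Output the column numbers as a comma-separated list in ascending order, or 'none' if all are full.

Answer: 0,1,2,3,4

Derivation:
col 0: top cell = '.' → open
col 1: top cell = '.' → open
col 2: top cell = '.' → open
col 3: top cell = '.' → open
col 4: top cell = '.' → open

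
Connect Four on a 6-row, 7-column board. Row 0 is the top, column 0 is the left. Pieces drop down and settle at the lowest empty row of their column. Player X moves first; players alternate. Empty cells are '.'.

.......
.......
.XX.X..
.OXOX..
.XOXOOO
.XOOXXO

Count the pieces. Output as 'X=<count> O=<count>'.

X=10 O=9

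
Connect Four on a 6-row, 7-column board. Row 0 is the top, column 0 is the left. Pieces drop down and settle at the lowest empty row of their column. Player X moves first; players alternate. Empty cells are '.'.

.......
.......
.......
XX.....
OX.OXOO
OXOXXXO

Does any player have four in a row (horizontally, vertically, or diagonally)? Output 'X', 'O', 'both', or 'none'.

none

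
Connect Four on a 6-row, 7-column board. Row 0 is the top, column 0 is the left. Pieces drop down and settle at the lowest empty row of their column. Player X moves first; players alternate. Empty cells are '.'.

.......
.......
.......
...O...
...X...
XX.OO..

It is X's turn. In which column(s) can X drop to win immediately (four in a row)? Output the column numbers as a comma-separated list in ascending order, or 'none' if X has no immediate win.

Answer: none

Derivation:
col 0: drop X → no win
col 1: drop X → no win
col 2: drop X → no win
col 3: drop X → no win
col 4: drop X → no win
col 5: drop X → no win
col 6: drop X → no win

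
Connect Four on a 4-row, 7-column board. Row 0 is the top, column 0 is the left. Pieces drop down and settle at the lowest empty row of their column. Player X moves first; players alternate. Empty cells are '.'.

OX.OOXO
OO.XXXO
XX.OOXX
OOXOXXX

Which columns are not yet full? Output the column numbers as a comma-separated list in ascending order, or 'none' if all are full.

col 0: top cell = 'O' → FULL
col 1: top cell = 'X' → FULL
col 2: top cell = '.' → open
col 3: top cell = 'O' → FULL
col 4: top cell = 'O' → FULL
col 5: top cell = 'X' → FULL
col 6: top cell = 'O' → FULL

Answer: 2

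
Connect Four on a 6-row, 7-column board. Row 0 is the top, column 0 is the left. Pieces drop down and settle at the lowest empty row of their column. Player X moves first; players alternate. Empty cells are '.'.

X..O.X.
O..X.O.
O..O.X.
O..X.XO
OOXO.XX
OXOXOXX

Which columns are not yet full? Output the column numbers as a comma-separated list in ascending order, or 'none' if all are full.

Answer: 1,2,4,6

Derivation:
col 0: top cell = 'X' → FULL
col 1: top cell = '.' → open
col 2: top cell = '.' → open
col 3: top cell = 'O' → FULL
col 4: top cell = '.' → open
col 5: top cell = 'X' → FULL
col 6: top cell = '.' → open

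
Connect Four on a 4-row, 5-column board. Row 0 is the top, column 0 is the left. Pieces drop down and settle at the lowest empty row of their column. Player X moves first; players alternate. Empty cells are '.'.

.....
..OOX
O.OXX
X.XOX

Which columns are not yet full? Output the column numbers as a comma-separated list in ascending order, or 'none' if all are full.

Answer: 0,1,2,3,4

Derivation:
col 0: top cell = '.' → open
col 1: top cell = '.' → open
col 2: top cell = '.' → open
col 3: top cell = '.' → open
col 4: top cell = '.' → open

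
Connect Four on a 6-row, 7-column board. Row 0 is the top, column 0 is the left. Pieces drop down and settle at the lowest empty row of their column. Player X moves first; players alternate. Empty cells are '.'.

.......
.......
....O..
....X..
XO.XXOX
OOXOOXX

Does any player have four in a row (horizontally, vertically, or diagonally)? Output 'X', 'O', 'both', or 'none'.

none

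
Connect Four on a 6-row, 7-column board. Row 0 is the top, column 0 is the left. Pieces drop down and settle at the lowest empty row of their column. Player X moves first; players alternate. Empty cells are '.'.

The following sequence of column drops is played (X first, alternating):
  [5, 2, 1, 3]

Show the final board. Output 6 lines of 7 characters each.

Move 1: X drops in col 5, lands at row 5
Move 2: O drops in col 2, lands at row 5
Move 3: X drops in col 1, lands at row 5
Move 4: O drops in col 3, lands at row 5

Answer: .......
.......
.......
.......
.......
.XOO.X.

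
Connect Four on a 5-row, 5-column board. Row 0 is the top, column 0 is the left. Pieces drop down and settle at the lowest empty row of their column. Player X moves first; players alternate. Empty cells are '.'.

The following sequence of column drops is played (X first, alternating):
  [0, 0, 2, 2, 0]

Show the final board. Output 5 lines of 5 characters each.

Move 1: X drops in col 0, lands at row 4
Move 2: O drops in col 0, lands at row 3
Move 3: X drops in col 2, lands at row 4
Move 4: O drops in col 2, lands at row 3
Move 5: X drops in col 0, lands at row 2

Answer: .....
.....
X....
O.O..
X.X..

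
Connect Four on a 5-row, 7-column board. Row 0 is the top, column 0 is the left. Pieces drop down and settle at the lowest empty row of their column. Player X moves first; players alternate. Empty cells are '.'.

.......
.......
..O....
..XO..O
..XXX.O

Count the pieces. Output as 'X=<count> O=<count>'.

X=4 O=4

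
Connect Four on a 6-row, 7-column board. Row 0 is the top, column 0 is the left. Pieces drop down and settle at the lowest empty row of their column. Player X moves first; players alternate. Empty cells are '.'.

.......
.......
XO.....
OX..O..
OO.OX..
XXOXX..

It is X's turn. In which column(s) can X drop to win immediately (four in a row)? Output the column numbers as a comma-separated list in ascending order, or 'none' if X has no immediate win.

col 0: drop X → no win
col 1: drop X → no win
col 2: drop X → WIN!
col 3: drop X → no win
col 4: drop X → no win
col 5: drop X → no win
col 6: drop X → no win

Answer: 2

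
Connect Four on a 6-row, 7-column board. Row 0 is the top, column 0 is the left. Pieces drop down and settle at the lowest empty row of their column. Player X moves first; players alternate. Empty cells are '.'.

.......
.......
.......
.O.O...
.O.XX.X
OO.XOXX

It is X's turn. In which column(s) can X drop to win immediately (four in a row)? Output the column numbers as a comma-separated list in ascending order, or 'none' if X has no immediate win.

Answer: 5

Derivation:
col 0: drop X → no win
col 1: drop X → no win
col 2: drop X → no win
col 3: drop X → no win
col 4: drop X → no win
col 5: drop X → WIN!
col 6: drop X → no win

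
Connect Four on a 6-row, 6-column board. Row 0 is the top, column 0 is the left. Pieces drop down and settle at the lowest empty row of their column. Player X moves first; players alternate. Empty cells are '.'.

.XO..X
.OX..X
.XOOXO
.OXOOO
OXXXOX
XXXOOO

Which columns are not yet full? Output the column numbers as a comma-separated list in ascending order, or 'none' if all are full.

Answer: 0,3,4

Derivation:
col 0: top cell = '.' → open
col 1: top cell = 'X' → FULL
col 2: top cell = 'O' → FULL
col 3: top cell = '.' → open
col 4: top cell = '.' → open
col 5: top cell = 'X' → FULL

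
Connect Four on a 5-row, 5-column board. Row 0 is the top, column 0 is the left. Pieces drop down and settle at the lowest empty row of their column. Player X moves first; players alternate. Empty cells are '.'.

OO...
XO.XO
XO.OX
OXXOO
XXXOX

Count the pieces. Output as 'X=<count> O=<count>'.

X=10 O=10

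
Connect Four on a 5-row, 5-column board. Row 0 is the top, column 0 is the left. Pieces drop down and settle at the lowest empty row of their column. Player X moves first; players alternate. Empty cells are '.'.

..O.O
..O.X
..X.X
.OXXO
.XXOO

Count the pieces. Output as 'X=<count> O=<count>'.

X=7 O=7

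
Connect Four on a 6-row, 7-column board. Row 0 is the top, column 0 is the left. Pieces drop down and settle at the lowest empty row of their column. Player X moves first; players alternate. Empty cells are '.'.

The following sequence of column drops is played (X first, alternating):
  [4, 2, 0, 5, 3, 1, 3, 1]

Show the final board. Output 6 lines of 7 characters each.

Move 1: X drops in col 4, lands at row 5
Move 2: O drops in col 2, lands at row 5
Move 3: X drops in col 0, lands at row 5
Move 4: O drops in col 5, lands at row 5
Move 5: X drops in col 3, lands at row 5
Move 6: O drops in col 1, lands at row 5
Move 7: X drops in col 3, lands at row 4
Move 8: O drops in col 1, lands at row 4

Answer: .......
.......
.......
.......
.O.X...
XOOXXO.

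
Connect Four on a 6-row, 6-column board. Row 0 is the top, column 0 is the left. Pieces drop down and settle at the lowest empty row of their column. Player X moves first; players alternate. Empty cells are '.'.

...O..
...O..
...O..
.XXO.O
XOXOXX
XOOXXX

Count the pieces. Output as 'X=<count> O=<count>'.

X=10 O=9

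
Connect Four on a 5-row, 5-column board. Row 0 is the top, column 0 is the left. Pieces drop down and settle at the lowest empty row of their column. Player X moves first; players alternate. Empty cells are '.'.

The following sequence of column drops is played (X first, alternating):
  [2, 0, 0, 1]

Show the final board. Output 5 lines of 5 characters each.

Answer: .....
.....
.....
X....
OOX..

Derivation:
Move 1: X drops in col 2, lands at row 4
Move 2: O drops in col 0, lands at row 4
Move 3: X drops in col 0, lands at row 3
Move 4: O drops in col 1, lands at row 4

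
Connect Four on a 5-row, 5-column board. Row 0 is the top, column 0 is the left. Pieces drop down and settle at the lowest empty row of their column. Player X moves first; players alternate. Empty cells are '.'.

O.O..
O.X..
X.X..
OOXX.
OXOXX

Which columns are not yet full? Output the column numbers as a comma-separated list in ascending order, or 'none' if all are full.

col 0: top cell = 'O' → FULL
col 1: top cell = '.' → open
col 2: top cell = 'O' → FULL
col 3: top cell = '.' → open
col 4: top cell = '.' → open

Answer: 1,3,4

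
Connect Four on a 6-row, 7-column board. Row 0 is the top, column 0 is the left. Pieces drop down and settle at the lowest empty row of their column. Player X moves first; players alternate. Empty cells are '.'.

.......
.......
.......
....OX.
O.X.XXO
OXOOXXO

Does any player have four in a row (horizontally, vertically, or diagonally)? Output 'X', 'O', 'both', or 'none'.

none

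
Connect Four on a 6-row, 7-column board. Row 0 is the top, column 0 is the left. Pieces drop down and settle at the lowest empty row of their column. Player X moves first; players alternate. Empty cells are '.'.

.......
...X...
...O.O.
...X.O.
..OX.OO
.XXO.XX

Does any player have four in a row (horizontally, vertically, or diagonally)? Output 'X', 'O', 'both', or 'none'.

none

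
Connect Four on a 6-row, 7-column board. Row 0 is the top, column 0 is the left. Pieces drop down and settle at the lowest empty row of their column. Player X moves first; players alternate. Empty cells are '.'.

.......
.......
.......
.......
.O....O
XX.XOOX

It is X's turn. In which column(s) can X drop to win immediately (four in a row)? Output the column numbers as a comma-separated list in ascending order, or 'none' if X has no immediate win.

Answer: 2

Derivation:
col 0: drop X → no win
col 1: drop X → no win
col 2: drop X → WIN!
col 3: drop X → no win
col 4: drop X → no win
col 5: drop X → no win
col 6: drop X → no win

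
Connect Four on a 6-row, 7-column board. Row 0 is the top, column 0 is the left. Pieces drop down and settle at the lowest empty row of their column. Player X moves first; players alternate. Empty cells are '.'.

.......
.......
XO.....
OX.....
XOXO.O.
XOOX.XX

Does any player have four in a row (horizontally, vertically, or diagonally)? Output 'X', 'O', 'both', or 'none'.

X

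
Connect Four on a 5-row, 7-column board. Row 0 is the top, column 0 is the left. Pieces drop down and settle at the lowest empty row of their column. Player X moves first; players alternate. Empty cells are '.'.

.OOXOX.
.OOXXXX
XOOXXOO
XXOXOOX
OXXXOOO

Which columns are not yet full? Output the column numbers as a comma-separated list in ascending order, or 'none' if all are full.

col 0: top cell = '.' → open
col 1: top cell = 'O' → FULL
col 2: top cell = 'O' → FULL
col 3: top cell = 'X' → FULL
col 4: top cell = 'O' → FULL
col 5: top cell = 'X' → FULL
col 6: top cell = '.' → open

Answer: 0,6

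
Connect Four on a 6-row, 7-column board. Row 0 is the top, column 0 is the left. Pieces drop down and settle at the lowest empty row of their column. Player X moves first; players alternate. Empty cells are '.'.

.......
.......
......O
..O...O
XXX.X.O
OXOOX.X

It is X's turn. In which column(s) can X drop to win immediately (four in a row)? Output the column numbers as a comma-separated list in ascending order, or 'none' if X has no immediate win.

Answer: 3

Derivation:
col 0: drop X → no win
col 1: drop X → no win
col 2: drop X → no win
col 3: drop X → WIN!
col 4: drop X → no win
col 5: drop X → no win
col 6: drop X → no win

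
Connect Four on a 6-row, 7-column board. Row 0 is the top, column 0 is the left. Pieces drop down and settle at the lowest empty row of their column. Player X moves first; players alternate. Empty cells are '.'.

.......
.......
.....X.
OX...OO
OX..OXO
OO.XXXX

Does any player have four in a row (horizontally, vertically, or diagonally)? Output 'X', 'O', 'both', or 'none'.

X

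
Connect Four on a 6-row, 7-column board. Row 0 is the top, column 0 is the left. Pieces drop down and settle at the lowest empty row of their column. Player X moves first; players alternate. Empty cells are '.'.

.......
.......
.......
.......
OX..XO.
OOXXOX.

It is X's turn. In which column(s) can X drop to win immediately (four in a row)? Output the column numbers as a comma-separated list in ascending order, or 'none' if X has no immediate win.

Answer: none

Derivation:
col 0: drop X → no win
col 1: drop X → no win
col 2: drop X → no win
col 3: drop X → no win
col 4: drop X → no win
col 5: drop X → no win
col 6: drop X → no win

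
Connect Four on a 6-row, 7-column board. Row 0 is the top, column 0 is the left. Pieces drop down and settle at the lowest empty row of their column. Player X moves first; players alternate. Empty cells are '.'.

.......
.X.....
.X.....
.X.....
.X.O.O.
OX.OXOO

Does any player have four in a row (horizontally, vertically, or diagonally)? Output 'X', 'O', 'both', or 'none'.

X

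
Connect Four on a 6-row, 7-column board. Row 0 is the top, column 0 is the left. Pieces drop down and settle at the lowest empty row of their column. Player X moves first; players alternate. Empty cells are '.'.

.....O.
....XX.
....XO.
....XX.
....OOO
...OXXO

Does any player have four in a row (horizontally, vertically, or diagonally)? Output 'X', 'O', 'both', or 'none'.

none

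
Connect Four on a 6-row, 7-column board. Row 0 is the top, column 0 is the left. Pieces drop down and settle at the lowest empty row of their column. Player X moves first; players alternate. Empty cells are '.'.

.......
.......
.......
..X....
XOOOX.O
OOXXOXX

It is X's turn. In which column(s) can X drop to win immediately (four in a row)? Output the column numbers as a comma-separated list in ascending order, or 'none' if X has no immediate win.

Answer: none

Derivation:
col 0: drop X → no win
col 1: drop X → no win
col 2: drop X → no win
col 3: drop X → no win
col 4: drop X → no win
col 5: drop X → no win
col 6: drop X → no win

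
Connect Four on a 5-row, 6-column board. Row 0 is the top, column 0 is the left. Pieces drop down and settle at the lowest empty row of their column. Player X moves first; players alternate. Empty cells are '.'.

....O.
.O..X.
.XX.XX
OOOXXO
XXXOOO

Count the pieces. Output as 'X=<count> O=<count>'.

X=10 O=9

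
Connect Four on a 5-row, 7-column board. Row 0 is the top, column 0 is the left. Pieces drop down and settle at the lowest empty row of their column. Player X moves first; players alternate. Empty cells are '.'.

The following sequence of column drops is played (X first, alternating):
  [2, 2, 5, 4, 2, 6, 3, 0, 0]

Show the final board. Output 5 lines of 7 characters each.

Move 1: X drops in col 2, lands at row 4
Move 2: O drops in col 2, lands at row 3
Move 3: X drops in col 5, lands at row 4
Move 4: O drops in col 4, lands at row 4
Move 5: X drops in col 2, lands at row 2
Move 6: O drops in col 6, lands at row 4
Move 7: X drops in col 3, lands at row 4
Move 8: O drops in col 0, lands at row 4
Move 9: X drops in col 0, lands at row 3

Answer: .......
.......
..X....
X.O....
O.XXOXO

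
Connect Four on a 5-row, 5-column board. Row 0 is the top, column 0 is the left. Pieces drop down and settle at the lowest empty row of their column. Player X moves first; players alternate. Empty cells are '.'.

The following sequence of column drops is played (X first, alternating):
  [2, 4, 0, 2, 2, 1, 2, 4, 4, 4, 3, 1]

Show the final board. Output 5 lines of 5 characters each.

Move 1: X drops in col 2, lands at row 4
Move 2: O drops in col 4, lands at row 4
Move 3: X drops in col 0, lands at row 4
Move 4: O drops in col 2, lands at row 3
Move 5: X drops in col 2, lands at row 2
Move 6: O drops in col 1, lands at row 4
Move 7: X drops in col 2, lands at row 1
Move 8: O drops in col 4, lands at row 3
Move 9: X drops in col 4, lands at row 2
Move 10: O drops in col 4, lands at row 1
Move 11: X drops in col 3, lands at row 4
Move 12: O drops in col 1, lands at row 3

Answer: .....
..X.O
..X.X
.OO.O
XOXXO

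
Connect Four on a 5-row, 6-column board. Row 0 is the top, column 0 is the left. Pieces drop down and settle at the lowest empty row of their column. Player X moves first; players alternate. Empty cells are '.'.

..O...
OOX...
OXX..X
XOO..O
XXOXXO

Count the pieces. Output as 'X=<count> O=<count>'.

X=9 O=9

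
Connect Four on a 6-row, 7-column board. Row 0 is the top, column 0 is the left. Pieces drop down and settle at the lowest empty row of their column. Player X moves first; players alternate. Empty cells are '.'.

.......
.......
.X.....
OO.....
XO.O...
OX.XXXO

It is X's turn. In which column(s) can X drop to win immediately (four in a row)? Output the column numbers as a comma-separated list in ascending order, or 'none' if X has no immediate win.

col 0: drop X → no win
col 1: drop X → no win
col 2: drop X → WIN!
col 3: drop X → no win
col 4: drop X → no win
col 5: drop X → no win
col 6: drop X → no win

Answer: 2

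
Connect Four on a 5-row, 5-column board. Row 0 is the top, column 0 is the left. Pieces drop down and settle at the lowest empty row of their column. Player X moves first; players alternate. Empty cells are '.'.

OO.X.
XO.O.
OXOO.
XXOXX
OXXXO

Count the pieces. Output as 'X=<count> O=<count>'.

X=10 O=10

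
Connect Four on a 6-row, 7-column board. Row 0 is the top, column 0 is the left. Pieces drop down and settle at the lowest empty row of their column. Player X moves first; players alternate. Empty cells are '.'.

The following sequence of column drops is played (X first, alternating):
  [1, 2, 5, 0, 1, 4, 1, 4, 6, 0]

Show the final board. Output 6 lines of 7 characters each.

Move 1: X drops in col 1, lands at row 5
Move 2: O drops in col 2, lands at row 5
Move 3: X drops in col 5, lands at row 5
Move 4: O drops in col 0, lands at row 5
Move 5: X drops in col 1, lands at row 4
Move 6: O drops in col 4, lands at row 5
Move 7: X drops in col 1, lands at row 3
Move 8: O drops in col 4, lands at row 4
Move 9: X drops in col 6, lands at row 5
Move 10: O drops in col 0, lands at row 4

Answer: .......
.......
.......
.X.....
OX..O..
OXO.OXX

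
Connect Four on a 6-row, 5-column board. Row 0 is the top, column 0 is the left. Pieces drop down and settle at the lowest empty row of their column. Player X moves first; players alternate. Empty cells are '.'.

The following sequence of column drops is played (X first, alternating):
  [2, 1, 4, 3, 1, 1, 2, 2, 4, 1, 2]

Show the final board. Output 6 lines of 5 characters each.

Move 1: X drops in col 2, lands at row 5
Move 2: O drops in col 1, lands at row 5
Move 3: X drops in col 4, lands at row 5
Move 4: O drops in col 3, lands at row 5
Move 5: X drops in col 1, lands at row 4
Move 6: O drops in col 1, lands at row 3
Move 7: X drops in col 2, lands at row 4
Move 8: O drops in col 2, lands at row 3
Move 9: X drops in col 4, lands at row 4
Move 10: O drops in col 1, lands at row 2
Move 11: X drops in col 2, lands at row 2

Answer: .....
.....
.OX..
.OO..
.XX.X
.OXOX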